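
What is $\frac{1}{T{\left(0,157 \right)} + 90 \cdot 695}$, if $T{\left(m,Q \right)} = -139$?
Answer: $\frac{1}{62411} \approx 1.6023 \cdot 10^{-5}$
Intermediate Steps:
$\frac{1}{T{\left(0,157 \right)} + 90 \cdot 695} = \frac{1}{-139 + 90 \cdot 695} = \frac{1}{-139 + 62550} = \frac{1}{62411}$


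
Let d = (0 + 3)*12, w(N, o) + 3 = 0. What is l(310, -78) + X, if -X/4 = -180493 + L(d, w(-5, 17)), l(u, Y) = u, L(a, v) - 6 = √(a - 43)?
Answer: 722258 - 4*I*√7 ≈ 7.2226e+5 - 10.583*I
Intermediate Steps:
w(N, o) = -3 (w(N, o) = -3 + 0 = -3)
d = 36 (d = 3*12 = 36)
L(a, v) = 6 + √(-43 + a) (L(a, v) = 6 + √(a - 43) = 6 + √(-43 + a))
X = 721948 - 4*I*√7 (X = -4*(-180493 + (6 + √(-43 + 36))) = -4*(-180493 + (6 + √(-7))) = -4*(-180493 + (6 + I*√7)) = -4*(-180487 + I*√7) = 721948 - 4*I*√7 ≈ 7.2195e+5 - 10.583*I)
l(310, -78) + X = 310 + (721948 - 4*I*√7) = 722258 - 4*I*√7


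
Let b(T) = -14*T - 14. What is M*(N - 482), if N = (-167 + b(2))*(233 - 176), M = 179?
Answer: -2218705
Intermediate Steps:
b(T) = -14 - 14*T
N = -11913 (N = (-167 + (-14 - 14*2))*(233 - 176) = (-167 + (-14 - 28))*57 = (-167 - 42)*57 = -209*57 = -11913)
M*(N - 482) = 179*(-11913 - 482) = 179*(-12395) = -2218705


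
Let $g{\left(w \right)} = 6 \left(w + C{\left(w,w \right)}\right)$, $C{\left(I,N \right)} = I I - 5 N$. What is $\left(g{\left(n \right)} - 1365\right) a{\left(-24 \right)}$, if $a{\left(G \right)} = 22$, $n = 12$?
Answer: $-17358$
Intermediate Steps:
$C{\left(I,N \right)} = I^{2} - 5 N$
$g{\left(w \right)} = - 24 w + 6 w^{2}$ ($g{\left(w \right)} = 6 \left(w + \left(w^{2} - 5 w\right)\right) = 6 \left(w^{2} - 4 w\right) = - 24 w + 6 w^{2}$)
$\left(g{\left(n \right)} - 1365\right) a{\left(-24 \right)} = \left(6 \cdot 12 \left(-4 + 12\right) - 1365\right) 22 = \left(6 \cdot 12 \cdot 8 - 1365\right) 22 = \left(576 - 1365\right) 22 = \left(-789\right) 22 = -17358$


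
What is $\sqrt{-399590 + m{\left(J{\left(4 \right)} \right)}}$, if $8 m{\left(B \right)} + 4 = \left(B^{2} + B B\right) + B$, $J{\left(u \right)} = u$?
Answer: $i \sqrt{399586} \approx 632.13 i$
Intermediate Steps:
$m{\left(B \right)} = - \frac{1}{2} + \frac{B^{2}}{4} + \frac{B}{8}$ ($m{\left(B \right)} = - \frac{1}{2} + \frac{\left(B^{2} + B B\right) + B}{8} = - \frac{1}{2} + \frac{\left(B^{2} + B^{2}\right) + B}{8} = - \frac{1}{2} + \frac{2 B^{2} + B}{8} = - \frac{1}{2} + \frac{B + 2 B^{2}}{8} = - \frac{1}{2} + \left(\frac{B^{2}}{4} + \frac{B}{8}\right) = - \frac{1}{2} + \frac{B^{2}}{4} + \frac{B}{8}$)
$\sqrt{-399590 + m{\left(J{\left(4 \right)} \right)}} = \sqrt{-399590 + \left(- \frac{1}{2} + \frac{4^{2}}{4} + \frac{1}{8} \cdot 4\right)} = \sqrt{-399590 + \left(- \frac{1}{2} + \frac{1}{4} \cdot 16 + \frac{1}{2}\right)} = \sqrt{-399590 + \left(- \frac{1}{2} + 4 + \frac{1}{2}\right)} = \sqrt{-399590 + 4} = \sqrt{-399586} = i \sqrt{399586}$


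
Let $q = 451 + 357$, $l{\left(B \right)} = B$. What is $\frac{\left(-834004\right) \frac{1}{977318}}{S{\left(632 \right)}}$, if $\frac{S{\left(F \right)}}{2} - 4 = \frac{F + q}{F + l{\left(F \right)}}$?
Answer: $- \frac{16471579}{198395554} \approx -0.083024$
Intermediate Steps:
$q = 808$
$S{\left(F \right)} = 8 + \frac{808 + F}{F}$ ($S{\left(F \right)} = 8 + 2 \frac{F + 808}{F + F} = 8 + 2 \frac{808 + F}{2 F} = 8 + \frac{808 + F}{F}$)
$\frac{\left(-834004\right) \frac{1}{977318}}{S{\left(632 \right)}} = \frac{\left(-834004\right) \frac{1}{977318}}{9 + \frac{808}{632}} = \frac{\left(-834004\right) \frac{1}{977318}}{9 + 808 \cdot \frac{1}{632}} = - \frac{417002}{488659 \left(9 + \frac{101}{79}\right)} = - \frac{417002}{488659 \cdot \frac{812}{79}} = \left(- \frac{417002}{488659}\right) \frac{79}{812} = - \frac{16471579}{198395554}$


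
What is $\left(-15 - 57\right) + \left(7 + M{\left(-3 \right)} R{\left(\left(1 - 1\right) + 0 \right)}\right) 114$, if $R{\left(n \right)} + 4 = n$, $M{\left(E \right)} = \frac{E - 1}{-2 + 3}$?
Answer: $2550$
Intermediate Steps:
$M{\left(E \right)} = -1 + E$ ($M{\left(E \right)} = \frac{-1 + E}{1} = \left(-1 + E\right) 1 = -1 + E$)
$R{\left(n \right)} = -4 + n$
$\left(-15 - 57\right) + \left(7 + M{\left(-3 \right)} R{\left(\left(1 - 1\right) + 0 \right)}\right) 114 = \left(-15 - 57\right) + \left(7 + \left(-1 - 3\right) \left(-4 + \left(\left(1 - 1\right) + 0\right)\right)\right) 114 = -72 + \left(7 - 4 \left(-4 + \left(0 + 0\right)\right)\right) 114 = -72 + \left(7 - 4 \left(-4 + 0\right)\right) 114 = -72 + \left(7 - -16\right) 114 = -72 + \left(7 + 16\right) 114 = -72 + 23 \cdot 114 = -72 + 2622 = 2550$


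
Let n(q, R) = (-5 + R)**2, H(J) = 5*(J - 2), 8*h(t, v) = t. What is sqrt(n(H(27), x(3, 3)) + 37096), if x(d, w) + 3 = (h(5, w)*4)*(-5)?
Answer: sqrt(150065)/2 ≈ 193.69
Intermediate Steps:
h(t, v) = t/8
x(d, w) = -31/2 (x(d, w) = -3 + (((1/8)*5)*4)*(-5) = -3 + ((5/8)*4)*(-5) = -3 + (5/2)*(-5) = -3 - 25/2 = -31/2)
H(J) = -10 + 5*J (H(J) = 5*(-2 + J) = -10 + 5*J)
sqrt(n(H(27), x(3, 3)) + 37096) = sqrt((-5 - 31/2)**2 + 37096) = sqrt((-41/2)**2 + 37096) = sqrt(1681/4 + 37096) = sqrt(150065/4) = sqrt(150065)/2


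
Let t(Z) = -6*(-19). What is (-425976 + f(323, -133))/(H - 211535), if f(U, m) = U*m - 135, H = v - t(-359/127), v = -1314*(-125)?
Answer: 469070/47399 ≈ 9.8962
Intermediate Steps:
v = 164250
t(Z) = 114
H = 164136 (H = 164250 - 1*114 = 164250 - 114 = 164136)
f(U, m) = -135 + U*m
(-425976 + f(323, -133))/(H - 211535) = (-425976 + (-135 + 323*(-133)))/(164136 - 211535) = (-425976 + (-135 - 42959))/(-47399) = (-425976 - 43094)*(-1/47399) = -469070*(-1/47399) = 469070/47399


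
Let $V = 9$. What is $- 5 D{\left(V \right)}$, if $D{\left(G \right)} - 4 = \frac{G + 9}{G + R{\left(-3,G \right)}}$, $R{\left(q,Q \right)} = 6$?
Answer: $-26$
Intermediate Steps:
$D{\left(G \right)} = 4 + \frac{9 + G}{6 + G}$ ($D{\left(G \right)} = 4 + \frac{G + 9}{G + 6} = 4 + \frac{9 + G}{6 + G}$)
$- 5 D{\left(V \right)} = - 5 \frac{33 + 5 \cdot 9}{6 + 9} = - 5 \frac{33 + 45}{15} = - 5 \cdot \frac{1}{15} \cdot 78 = \left(-5\right) \frac{26}{5} = -26$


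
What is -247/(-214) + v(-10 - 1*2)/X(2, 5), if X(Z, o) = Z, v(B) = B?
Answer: -1037/214 ≈ -4.8458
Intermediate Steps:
-247/(-214) + v(-10 - 1*2)/X(2, 5) = -247/(-214) + (-10 - 1*2)/2 = -247*(-1/214) + (-10 - 2)*(½) = 247/214 - 12*½ = 247/214 - 6 = -1037/214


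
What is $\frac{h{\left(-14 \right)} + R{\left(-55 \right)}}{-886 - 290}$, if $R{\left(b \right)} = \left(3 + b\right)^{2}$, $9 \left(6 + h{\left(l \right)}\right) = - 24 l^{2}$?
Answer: $- \frac{3263}{1764} \approx -1.8498$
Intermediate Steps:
$h{\left(l \right)} = -6 - \frac{8 l^{2}}{3}$ ($h{\left(l \right)} = -6 + \frac{\left(-24\right) l^{2}}{9} = -6 - \frac{8 l^{2}}{3}$)
$\frac{h{\left(-14 \right)} + R{\left(-55 \right)}}{-886 - 290} = \frac{\left(-6 - \frac{8 \left(-14\right)^{2}}{3}\right) + \left(3 - 55\right)^{2}}{-886 - 290} = \frac{\left(-6 - \frac{1568}{3}\right) + \left(-52\right)^{2}}{-1176} = \left(\left(-6 - \frac{1568}{3}\right) + 2704\right) \left(- \frac{1}{1176}\right) = \left(- \frac{1586}{3} + 2704\right) \left(- \frac{1}{1176}\right) = \frac{6526}{3} \left(- \frac{1}{1176}\right) = - \frac{3263}{1764}$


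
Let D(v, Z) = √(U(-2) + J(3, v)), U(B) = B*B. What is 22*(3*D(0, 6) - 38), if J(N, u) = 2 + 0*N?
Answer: -836 + 66*√6 ≈ -674.33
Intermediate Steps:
J(N, u) = 2 (J(N, u) = 2 + 0 = 2)
U(B) = B²
D(v, Z) = √6 (D(v, Z) = √((-2)² + 2) = √(4 + 2) = √6)
22*(3*D(0, 6) - 38) = 22*(3*√6 - 38) = 22*(-38 + 3*√6) = -836 + 66*√6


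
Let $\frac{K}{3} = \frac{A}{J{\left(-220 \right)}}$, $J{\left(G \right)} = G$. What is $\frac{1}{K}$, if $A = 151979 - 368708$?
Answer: $\frac{220}{650187} \approx 0.00033836$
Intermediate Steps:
$A = -216729$
$K = \frac{650187}{220}$ ($K = 3 \left(- \frac{216729}{-220}\right) = 3 \left(\left(-216729\right) \left(- \frac{1}{220}\right)\right) = 3 \cdot \frac{216729}{220} = \frac{650187}{220} \approx 2955.4$)
$\frac{1}{K} = \frac{1}{\frac{650187}{220}} = \frac{220}{650187}$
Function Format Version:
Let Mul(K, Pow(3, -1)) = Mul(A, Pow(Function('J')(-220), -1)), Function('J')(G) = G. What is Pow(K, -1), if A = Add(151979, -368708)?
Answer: Rational(220, 650187) ≈ 0.00033836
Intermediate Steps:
A = -216729
K = Rational(650187, 220) (K = Mul(3, Mul(-216729, Pow(-220, -1))) = Mul(3, Mul(-216729, Rational(-1, 220))) = Mul(3, Rational(216729, 220)) = Rational(650187, 220) ≈ 2955.4)
Pow(K, -1) = Pow(Rational(650187, 220), -1) = Rational(220, 650187)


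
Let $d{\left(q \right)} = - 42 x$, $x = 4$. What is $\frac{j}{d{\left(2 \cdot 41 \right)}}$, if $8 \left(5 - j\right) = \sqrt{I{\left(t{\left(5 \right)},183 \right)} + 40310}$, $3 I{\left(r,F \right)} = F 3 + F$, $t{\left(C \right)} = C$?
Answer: $- \frac{5}{168} + \frac{\sqrt{4506}}{448} \approx 0.12007$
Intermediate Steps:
$I{\left(r,F \right)} = \frac{4 F}{3}$ ($I{\left(r,F \right)} = \frac{F 3 + F}{3} = \frac{3 F + F}{3} = \frac{4 F}{3}$)
$d{\left(q \right)} = -168$ ($d{\left(q \right)} = \left(-42\right) 4 = -168$)
$j = 5 - \frac{3 \sqrt{4506}}{8}$ ($j = 5 - \frac{\sqrt{\frac{4}{3} \cdot 183 + 40310}}{8} = 5 - \frac{\sqrt{244 + 40310}}{8} = 5 - \frac{\sqrt{40554}}{8} = 5 - \frac{3 \sqrt{4506}}{8} \approx -20.173$)
$\frac{j}{d{\left(2 \cdot 41 \right)}} = \frac{5 - \frac{3 \sqrt{4506}}{8}}{-168} = \left(5 - \frac{3 \sqrt{4506}}{8}\right) \left(- \frac{1}{168}\right) = - \frac{5}{168} + \frac{\sqrt{4506}}{448}$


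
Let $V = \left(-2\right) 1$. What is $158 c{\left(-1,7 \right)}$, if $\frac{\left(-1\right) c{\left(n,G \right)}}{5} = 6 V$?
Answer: $9480$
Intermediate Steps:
$V = -2$
$c{\left(n,G \right)} = 60$ ($c{\left(n,G \right)} = - 5 \cdot 6 \left(-2\right) = \left(-5\right) \left(-12\right) = 60$)
$158 c{\left(-1,7 \right)} = 158 \cdot 60 = 9480$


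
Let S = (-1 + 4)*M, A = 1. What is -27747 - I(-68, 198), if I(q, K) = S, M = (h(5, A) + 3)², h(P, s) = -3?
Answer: -27747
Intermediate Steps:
M = 0 (M = (-3 + 3)² = 0² = 0)
S = 0 (S = (-1 + 4)*0 = 3*0 = 0)
I(q, K) = 0
-27747 - I(-68, 198) = -27747 - 1*0 = -27747 + 0 = -27747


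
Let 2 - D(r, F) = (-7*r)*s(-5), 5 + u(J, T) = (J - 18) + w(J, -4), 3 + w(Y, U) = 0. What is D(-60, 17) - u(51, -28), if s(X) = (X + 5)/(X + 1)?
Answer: -23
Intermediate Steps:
s(X) = (5 + X)/(1 + X)
w(Y, U) = -3 (w(Y, U) = -3 + 0 = -3)
u(J, T) = -26 + J (u(J, T) = -5 + ((J - 18) - 3) = -5 + ((-18 + J) - 3) = -5 + (-21 + J) = -26 + J)
D(r, F) = 2 (D(r, F) = 2 - (-7*r)*(5 - 5)/(1 - 5) = 2 - (-7*r)*0/(-4) = 2 - (-7*r)*(-1/4*0) = 2 - (-7*r)*0 = 2 - 1*0 = 2 + 0 = 2)
D(-60, 17) - u(51, -28) = 2 - (-26 + 51) = 2 - 1*25 = 2 - 25 = -23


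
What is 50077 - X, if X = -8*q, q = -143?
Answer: 48933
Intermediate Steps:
X = 1144 (X = -8*(-143) = 1144)
50077 - X = 50077 - 1*1144 = 50077 - 1144 = 48933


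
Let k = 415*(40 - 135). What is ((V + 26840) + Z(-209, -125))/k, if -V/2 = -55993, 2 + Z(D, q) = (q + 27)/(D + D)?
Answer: -5802853/1647965 ≈ -3.5212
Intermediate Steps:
Z(D, q) = -2 + (27 + q)/(2*D) (Z(D, q) = -2 + (q + 27)/(D + D) = -2 + (27 + q)/((2*D)) = -2 + (27 + q)*(1/(2*D)) = -2 + (27 + q)/(2*D))
V = 111986 (V = -2*(-55993) = 111986)
k = -39425 (k = 415*(-95) = -39425)
((V + 26840) + Z(-209, -125))/k = ((111986 + 26840) + (½)*(27 - 125 - 4*(-209))/(-209))/(-39425) = (138826 + (½)*(-1/209)*(27 - 125 + 836))*(-1/39425) = (138826 + (½)*(-1/209)*738)*(-1/39425) = (138826 - 369/209)*(-1/39425) = (29014265/209)*(-1/39425) = -5802853/1647965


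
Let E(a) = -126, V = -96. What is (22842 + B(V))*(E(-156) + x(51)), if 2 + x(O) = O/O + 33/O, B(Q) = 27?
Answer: -49122612/17 ≈ -2.8896e+6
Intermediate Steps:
x(O) = -1 + 33/O (x(O) = -2 + (O/O + 33/O) = -2 + (1 + 33/O) = -1 + 33/O)
(22842 + B(V))*(E(-156) + x(51)) = (22842 + 27)*(-126 + (33 - 1*51)/51) = 22869*(-126 + (33 - 51)/51) = 22869*(-126 + (1/51)*(-18)) = 22869*(-126 - 6/17) = 22869*(-2148/17) = -49122612/17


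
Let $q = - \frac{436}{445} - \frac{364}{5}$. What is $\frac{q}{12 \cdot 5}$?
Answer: $- \frac{2736}{2225} \approx -1.2297$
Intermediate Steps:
$q = - \frac{32832}{445}$ ($q = \left(-436\right) \frac{1}{445} - \frac{364}{5} = - \frac{436}{445} - \frac{364}{5} = - \frac{32832}{445} \approx -73.78$)
$\frac{q}{12 \cdot 5} = - \frac{32832}{445 \cdot 12 \cdot 5} = - \frac{32832}{445 \cdot 60} = \left(- \frac{32832}{445}\right) \frac{1}{60} = - \frac{2736}{2225}$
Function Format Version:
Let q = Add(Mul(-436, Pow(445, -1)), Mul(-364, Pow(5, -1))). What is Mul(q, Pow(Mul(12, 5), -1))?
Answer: Rational(-2736, 2225) ≈ -1.2297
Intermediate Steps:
q = Rational(-32832, 445) (q = Add(Mul(-436, Rational(1, 445)), Mul(-364, Rational(1, 5))) = Add(Rational(-436, 445), Rational(-364, 5)) = Rational(-32832, 445) ≈ -73.780)
Mul(q, Pow(Mul(12, 5), -1)) = Mul(Rational(-32832, 445), Pow(Mul(12, 5), -1)) = Mul(Rational(-32832, 445), Pow(60, -1)) = Mul(Rational(-32832, 445), Rational(1, 60)) = Rational(-2736, 2225)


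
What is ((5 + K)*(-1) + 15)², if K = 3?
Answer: 49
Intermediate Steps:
((5 + K)*(-1) + 15)² = ((5 + 3)*(-1) + 15)² = (8*(-1) + 15)² = (-8 + 15)² = 7² = 49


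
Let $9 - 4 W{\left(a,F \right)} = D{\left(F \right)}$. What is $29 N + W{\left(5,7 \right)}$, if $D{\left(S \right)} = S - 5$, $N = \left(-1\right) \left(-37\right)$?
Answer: $\frac{4299}{4} \approx 1074.8$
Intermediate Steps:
$N = 37$
$D{\left(S \right)} = -5 + S$
$W{\left(a,F \right)} = \frac{7}{2} - \frac{F}{4}$ ($W{\left(a,F \right)} = \frac{9}{4} - \frac{-5 + F}{4} = \frac{9}{4} - \left(- \frac{5}{4} + \frac{F}{4}\right) = \frac{7}{2} - \frac{F}{4}$)
$29 N + W{\left(5,7 \right)} = 29 \cdot 37 + \left(\frac{7}{2} - \frac{7}{4}\right) = 1073 + \left(\frac{7}{2} - \frac{7}{4}\right) = 1073 + \frac{7}{4} = \frac{4299}{4}$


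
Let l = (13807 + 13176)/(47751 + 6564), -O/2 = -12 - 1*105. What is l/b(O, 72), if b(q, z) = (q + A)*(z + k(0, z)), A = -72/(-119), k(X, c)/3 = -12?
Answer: 17171/291920760 ≈ 5.8821e-5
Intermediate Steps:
O = 234 (O = -2*(-12 - 1*105) = -2*(-12 - 105) = -2*(-117) = 234)
k(X, c) = -36 (k(X, c) = 3*(-12) = -36)
A = 72/119 (A = -72*(-1/119) = 72/119 ≈ 0.60504)
b(q, z) = (-36 + z)*(72/119 + q) (b(q, z) = (q + 72/119)*(z - 36) = (72/119 + q)*(-36 + z) = (-36 + z)*(72/119 + q))
l = 26983/54315 ≈ 0.49679
l/b(O, 72) = 26983/(54315*(-2592/119 - 36*234 + (72/119)*72 + 234*72)) = 26983/(54315*(-2592/119 - 8424 + 5184/119 + 16848)) = 26983/(54315*(1005048/119)) = (26983/54315)*(119/1005048) = 17171/291920760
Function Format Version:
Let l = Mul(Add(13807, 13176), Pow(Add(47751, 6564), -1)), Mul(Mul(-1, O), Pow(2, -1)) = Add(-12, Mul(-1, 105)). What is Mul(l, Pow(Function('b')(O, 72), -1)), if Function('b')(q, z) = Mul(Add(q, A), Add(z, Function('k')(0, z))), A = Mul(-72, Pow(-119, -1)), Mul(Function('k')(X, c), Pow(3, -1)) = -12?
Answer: Rational(17171, 291920760) ≈ 5.8821e-5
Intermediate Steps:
O = 234 (O = Mul(-2, Add(-12, Mul(-1, 105))) = Mul(-2, Add(-12, -105)) = Mul(-2, -117) = 234)
Function('k')(X, c) = -36 (Function('k')(X, c) = Mul(3, -12) = -36)
A = Rational(72, 119) (A = Mul(-72, Rational(-1, 119)) = Rational(72, 119) ≈ 0.60504)
Function('b')(q, z) = Mul(Add(-36, z), Add(Rational(72, 119), q)) (Function('b')(q, z) = Mul(Add(q, Rational(72, 119)), Add(z, -36)) = Mul(Add(Rational(72, 119), q), Add(-36, z)) = Mul(Add(-36, z), Add(Rational(72, 119), q)))
l = Rational(26983, 54315) (l = Mul(26983, Pow(54315, -1)) = Mul(26983, Rational(1, 54315)) = Rational(26983, 54315) ≈ 0.49679)
Mul(l, Pow(Function('b')(O, 72), -1)) = Mul(Rational(26983, 54315), Pow(Add(Rational(-2592, 119), Mul(-36, 234), Mul(Rational(72, 119), 72), Mul(234, 72)), -1)) = Mul(Rational(26983, 54315), Pow(Add(Rational(-2592, 119), -8424, Rational(5184, 119), 16848), -1)) = Mul(Rational(26983, 54315), Pow(Rational(1005048, 119), -1)) = Mul(Rational(26983, 54315), Rational(119, 1005048)) = Rational(17171, 291920760)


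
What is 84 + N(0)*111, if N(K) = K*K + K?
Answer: 84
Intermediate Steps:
N(K) = K + K**2 (N(K) = K**2 + K = K + K**2)
84 + N(0)*111 = 84 + (0*(1 + 0))*111 = 84 + (0*1)*111 = 84 + 0*111 = 84 + 0 = 84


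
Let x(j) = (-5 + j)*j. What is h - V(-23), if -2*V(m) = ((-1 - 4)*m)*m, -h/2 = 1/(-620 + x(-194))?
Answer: -50236487/37986 ≈ -1322.5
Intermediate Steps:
x(j) = j*(-5 + j)
h = -1/18993 (h = -2/(-620 - 194*(-5 - 194)) = -2/(-620 - 194*(-199)) = -2/(-620 + 38606) = -2/37986 = -2*1/37986 = -1/18993 ≈ -5.2651e-5)
V(m) = 5*m²/2 (V(m) = -(-1 - 4)*m*m/2 = -(-5*m)*m/2 = -(-5)*m²/2 = 5*m²/2)
h - V(-23) = -1/18993 - 5*(-23)²/2 = -1/18993 - 5*529/2 = -1/18993 - 1*2645/2 = -1/18993 - 2645/2 = -50236487/37986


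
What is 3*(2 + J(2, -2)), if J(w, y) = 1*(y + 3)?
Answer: 9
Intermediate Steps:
J(w, y) = 3 + y (J(w, y) = 1*(3 + y) = 3 + y)
3*(2 + J(2, -2)) = 3*(2 + (3 - 2)) = 3*(2 + 1) = 3*3 = 9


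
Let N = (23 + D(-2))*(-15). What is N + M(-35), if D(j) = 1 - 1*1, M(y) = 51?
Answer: -294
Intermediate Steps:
D(j) = 0 (D(j) = 1 - 1 = 0)
N = -345 (N = (23 + 0)*(-15) = 23*(-15) = -345)
N + M(-35) = -345 + 51 = -294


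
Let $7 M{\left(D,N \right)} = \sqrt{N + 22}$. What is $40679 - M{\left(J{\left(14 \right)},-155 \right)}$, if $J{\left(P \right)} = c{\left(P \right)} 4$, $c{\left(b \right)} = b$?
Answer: $40679 - \frac{i \sqrt{133}}{7} \approx 40679.0 - 1.6475 i$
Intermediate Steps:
$J{\left(P \right)} = 4 P$ ($J{\left(P \right)} = P 4 = 4 P$)
$M{\left(D,N \right)} = \frac{\sqrt{22 + N}}{7}$ ($M{\left(D,N \right)} = \frac{\sqrt{N + 22}}{7} = \frac{\sqrt{22 + N}}{7}$)
$40679 - M{\left(J{\left(14 \right)},-155 \right)} = 40679 - \frac{\sqrt{22 - 155}}{7} = 40679 - \frac{\sqrt{-133}}{7} = 40679 - \frac{i \sqrt{133}}{7}$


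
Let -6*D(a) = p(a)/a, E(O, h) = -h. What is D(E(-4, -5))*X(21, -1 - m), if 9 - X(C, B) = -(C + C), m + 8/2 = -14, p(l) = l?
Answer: -17/2 ≈ -8.5000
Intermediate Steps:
m = -18 (m = -4 - 14 = -18)
D(a) = -1/6 (D(a) = -a/(6*a) = -1/6*1 = -1/6)
X(C, B) = 9 + 2*C (X(C, B) = 9 - (-1)*(C + C) = 9 - (-1)*2*C = 9 - (-2)*C = 9 + 2*C)
D(E(-4, -5))*X(21, -1 - m) = -(9 + 2*21)/6 = -(9 + 42)/6 = -1/6*51 = -17/2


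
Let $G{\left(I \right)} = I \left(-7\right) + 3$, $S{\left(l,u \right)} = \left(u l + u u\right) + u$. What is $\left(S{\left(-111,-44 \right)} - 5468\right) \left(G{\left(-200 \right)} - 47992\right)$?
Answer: $-60938412$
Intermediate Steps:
$S{\left(l,u \right)} = u + u^{2} + l u$ ($S{\left(l,u \right)} = \left(l u + u^{2}\right) + u = \left(u^{2} + l u\right) + u = u + u^{2} + l u$)
$G{\left(I \right)} = 3 - 7 I$ ($G{\left(I \right)} = - 7 I + 3 = 3 - 7 I$)
$\left(S{\left(-111,-44 \right)} - 5468\right) \left(G{\left(-200 \right)} - 47992\right) = \left(- 44 \left(1 - 111 - 44\right) - 5468\right) \left(\left(3 - -1400\right) - 47992\right) = \left(\left(-44\right) \left(-154\right) - 5468\right) \left(\left(3 + 1400\right) - 47992\right) = \left(6776 - 5468\right) \left(1403 - 47992\right) = 1308 \left(-46589\right) = -60938412$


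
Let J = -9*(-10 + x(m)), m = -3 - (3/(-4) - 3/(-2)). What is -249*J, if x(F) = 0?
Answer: -22410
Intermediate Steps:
m = -15/4 (m = -3 - (3*(-¼) - 3*(-½)) = -3 - (-¾ + 3/2) = -3 - 1*¾ = -3 - ¾ = -15/4 ≈ -3.7500)
J = 90 (J = -9*(-10 + 0) = -9*(-10) = 90)
-249*J = -249*90 = -22410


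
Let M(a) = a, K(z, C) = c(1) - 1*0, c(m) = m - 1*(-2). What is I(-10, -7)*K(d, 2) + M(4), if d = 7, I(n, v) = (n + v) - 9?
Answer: -74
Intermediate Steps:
I(n, v) = -9 + n + v
c(m) = 2 + m (c(m) = m + 2 = 2 + m)
K(z, C) = 3 (K(z, C) = (2 + 1) - 1*0 = 3 + 0 = 3)
I(-10, -7)*K(d, 2) + M(4) = (-9 - 10 - 7)*3 + 4 = -26*3 + 4 = -78 + 4 = -74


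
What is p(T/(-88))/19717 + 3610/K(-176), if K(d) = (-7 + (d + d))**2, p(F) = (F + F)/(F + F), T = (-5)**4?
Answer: 71307251/2541146677 ≈ 0.028061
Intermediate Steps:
T = 625
p(F) = 1 (p(F) = (2*F)/((2*F)) = (2*F)*(1/(2*F)) = 1)
K(d) = (-7 + 2*d)**2
p(T/(-88))/19717 + 3610/K(-176) = 1/19717 + 3610/((-7 + 2*(-176))**2) = 1*(1/19717) + 3610/((-7 - 352)**2) = 1/19717 + 3610/((-359)**2) = 1/19717 + 3610/128881 = 71307251/2541146677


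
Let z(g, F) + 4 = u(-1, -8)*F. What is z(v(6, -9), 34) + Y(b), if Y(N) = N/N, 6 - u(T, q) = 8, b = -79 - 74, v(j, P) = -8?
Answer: -71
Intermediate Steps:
b = -153
u(T, q) = -2 (u(T, q) = 6 - 1*8 = 6 - 8 = -2)
Y(N) = 1
z(g, F) = -4 - 2*F
z(v(6, -9), 34) + Y(b) = (-4 - 2*34) + 1 = (-4 - 68) + 1 = -72 + 1 = -71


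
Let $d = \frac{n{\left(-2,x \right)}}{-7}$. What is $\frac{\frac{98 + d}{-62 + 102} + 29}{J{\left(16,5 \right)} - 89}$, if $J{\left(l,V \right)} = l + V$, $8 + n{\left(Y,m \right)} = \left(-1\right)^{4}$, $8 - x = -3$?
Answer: $- \frac{1259}{2720} \approx -0.46287$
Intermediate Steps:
$x = 11$ ($x = 8 - -3 = 8 + 3 = 11$)
$n{\left(Y,m \right)} = -7$ ($n{\left(Y,m \right)} = -8 + \left(-1\right)^{4} = -8 + 1 = -7$)
$d = 1$ ($d = \frac{1}{-7} \left(-7\right) = \left(- \frac{1}{7}\right) \left(-7\right) = 1$)
$J{\left(l,V \right)} = V + l$
$\frac{\frac{98 + d}{-62 + 102} + 29}{J{\left(16,5 \right)} - 89} = \frac{\frac{98 + 1}{-62 + 102} + 29}{\left(5 + 16\right) - 89} = \frac{\frac{99}{40} + 29}{21 - 89} = \frac{99 \cdot \frac{1}{40} + 29}{-68} = \left(\frac{99}{40} + 29\right) \left(- \frac{1}{68}\right) = \frac{1259}{40} \left(- \frac{1}{68}\right) = - \frac{1259}{2720}$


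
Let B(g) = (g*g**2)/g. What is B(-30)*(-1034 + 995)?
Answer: -35100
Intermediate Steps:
B(g) = g**2 (B(g) = g**3/g = g**2)
B(-30)*(-1034 + 995) = (-30)**2*(-1034 + 995) = 900*(-39) = -35100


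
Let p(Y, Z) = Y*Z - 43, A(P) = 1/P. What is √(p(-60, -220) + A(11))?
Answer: 2*√398002/11 ≈ 114.70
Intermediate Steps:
p(Y, Z) = -43 + Y*Z
√(p(-60, -220) + A(11)) = √((-43 - 60*(-220)) + 1/11) = √((-43 + 13200) + 1/11) = √(13157 + 1/11) = √(144728/11) = 2*√398002/11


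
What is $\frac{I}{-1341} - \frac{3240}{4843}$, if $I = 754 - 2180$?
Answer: $\frac{2561278}{6494463} \approx 0.39438$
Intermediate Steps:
$I = -1426$ ($I = 754 - 2180 = -1426$)
$\frac{I}{-1341} - \frac{3240}{4843} = - \frac{1426}{-1341} - \frac{3240}{4843} = \left(-1426\right) \left(- \frac{1}{1341}\right) - \frac{3240}{4843} = \frac{1426}{1341} - \frac{3240}{4843} = \frac{2561278}{6494463}$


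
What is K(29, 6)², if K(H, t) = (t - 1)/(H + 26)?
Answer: 1/121 ≈ 0.0082645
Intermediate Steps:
K(H, t) = (-1 + t)/(26 + H)
K(29, 6)² = ((-1 + 6)/(26 + 29))² = (5/55)² = ((1/55)*5)² = (1/11)² = 1/121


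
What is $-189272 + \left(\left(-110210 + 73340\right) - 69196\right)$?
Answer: $-295338$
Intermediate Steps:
$-189272 + \left(\left(-110210 + 73340\right) - 69196\right) = -189272 - 106066 = -295338$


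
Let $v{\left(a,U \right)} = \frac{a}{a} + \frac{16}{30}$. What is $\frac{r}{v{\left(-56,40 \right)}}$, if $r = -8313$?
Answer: $- \frac{124695}{23} \approx -5421.5$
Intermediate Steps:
$v{\left(a,U \right)} = \frac{23}{15}$ ($v{\left(a,U \right)} = 1 + 16 \cdot \frac{1}{30} = 1 + \frac{8}{15} = \frac{23}{15}$)
$\frac{r}{v{\left(-56,40 \right)}} = - \frac{8313}{\frac{23}{15}} = \left(-8313\right) \frac{15}{23} = - \frac{124695}{23}$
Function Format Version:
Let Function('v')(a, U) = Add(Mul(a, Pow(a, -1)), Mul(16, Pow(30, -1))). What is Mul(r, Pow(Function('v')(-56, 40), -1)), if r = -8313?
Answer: Rational(-124695, 23) ≈ -5421.5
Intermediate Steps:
Function('v')(a, U) = Rational(23, 15) (Function('v')(a, U) = Add(1, Mul(16, Rational(1, 30))) = Add(1, Rational(8, 15)) = Rational(23, 15))
Mul(r, Pow(Function('v')(-56, 40), -1)) = Mul(-8313, Pow(Rational(23, 15), -1)) = Mul(-8313, Rational(15, 23)) = Rational(-124695, 23)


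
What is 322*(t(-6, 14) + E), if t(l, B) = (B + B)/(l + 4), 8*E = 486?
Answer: 30107/2 ≈ 15054.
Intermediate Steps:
E = 243/4 (E = (⅛)*486 = 243/4 ≈ 60.750)
t(l, B) = 2*B/(4 + l) (t(l, B) = (2*B)/(4 + l) = 2*B/(4 + l))
322*(t(-6, 14) + E) = 322*(2*14/(4 - 6) + 243/4) = 322*(2*14/(-2) + 243/4) = 322*(2*14*(-½) + 243/4) = 322*(-14 + 243/4) = 322*(187/4) = 30107/2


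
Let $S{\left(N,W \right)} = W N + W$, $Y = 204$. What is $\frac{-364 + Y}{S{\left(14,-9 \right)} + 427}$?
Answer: $- \frac{40}{73} \approx -0.54795$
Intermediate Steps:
$S{\left(N,W \right)} = W + N W$ ($S{\left(N,W \right)} = N W + W = W + N W$)
$\frac{-364 + Y}{S{\left(14,-9 \right)} + 427} = \frac{-364 + 204}{- 9 \left(1 + 14\right) + 427} = - \frac{160}{\left(-9\right) 15 + 427} = - \frac{160}{-135 + 427} = - \frac{160}{292} = \left(-160\right) \frac{1}{292} = - \frac{40}{73}$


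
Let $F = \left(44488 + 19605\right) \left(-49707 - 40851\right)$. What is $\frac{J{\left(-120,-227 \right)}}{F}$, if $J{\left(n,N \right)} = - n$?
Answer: $- \frac{20}{967355649} \approx -2.0675 \cdot 10^{-8}$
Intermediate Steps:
$F = -5804133894$ ($F = 64093 \left(-90558\right) = -5804133894$)
$\frac{J{\left(-120,-227 \right)}}{F} = \frac{\left(-1\right) \left(-120\right)}{-5804133894} = 120 \left(- \frac{1}{5804133894}\right) = - \frac{20}{967355649}$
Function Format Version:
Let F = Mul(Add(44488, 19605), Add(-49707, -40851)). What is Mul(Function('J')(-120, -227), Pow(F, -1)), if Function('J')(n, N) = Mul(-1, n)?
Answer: Rational(-20, 967355649) ≈ -2.0675e-8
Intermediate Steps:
F = -5804133894 (F = Mul(64093, -90558) = -5804133894)
Mul(Function('J')(-120, -227), Pow(F, -1)) = Mul(Mul(-1, -120), Pow(-5804133894, -1)) = Mul(120, Rational(-1, 5804133894)) = Rational(-20, 967355649)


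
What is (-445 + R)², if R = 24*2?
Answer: 157609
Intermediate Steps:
R = 48
(-445 + R)² = (-445 + 48)² = (-397)² = 157609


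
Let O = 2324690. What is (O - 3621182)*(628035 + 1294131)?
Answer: -2492072841672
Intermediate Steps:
(O - 3621182)*(628035 + 1294131) = (2324690 - 3621182)*(628035 + 1294131) = -1296492*1922166 = -2492072841672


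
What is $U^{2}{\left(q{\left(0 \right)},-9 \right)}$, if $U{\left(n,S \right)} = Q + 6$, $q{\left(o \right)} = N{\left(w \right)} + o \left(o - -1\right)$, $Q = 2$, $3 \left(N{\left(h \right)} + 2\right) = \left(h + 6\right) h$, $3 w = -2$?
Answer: $64$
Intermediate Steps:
$w = - \frac{2}{3}$ ($w = \frac{1}{3} \left(-2\right) = - \frac{2}{3} \approx -0.66667$)
$N{\left(h \right)} = -2 + \frac{h \left(6 + h\right)}{3}$ ($N{\left(h \right)} = -2 + \frac{\left(h + 6\right) h}{3} = -2 + \frac{\left(6 + h\right) h}{3} = -2 + \frac{h \left(6 + h\right)}{3}$)
$q{\left(o \right)} = - \frac{86}{27} + o \left(1 + o\right)$ ($q{\left(o \right)} = \left(-2 + 2 \left(- \frac{2}{3}\right) + \frac{\left(- \frac{2}{3}\right)^{2}}{3}\right) + o \left(o - -1\right) = \left(-2 - \frac{4}{3} + \frac{1}{3} \cdot \frac{4}{9}\right) + o \left(o + 1\right) = \left(-2 - \frac{4}{3} + \frac{4}{27}\right) + o \left(1 + o\right) = - \frac{86}{27} + o \left(1 + o\right)$)
$U{\left(n,S \right)} = 8$ ($U{\left(n,S \right)} = 2 + 6 = 8$)
$U^{2}{\left(q{\left(0 \right)},-9 \right)} = 8^{2} = 64$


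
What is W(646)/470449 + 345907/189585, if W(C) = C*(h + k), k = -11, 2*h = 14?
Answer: 162241714603/89190073665 ≈ 1.8191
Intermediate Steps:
h = 7 (h = (1/2)*14 = 7)
W(C) = -4*C (W(C) = C*(7 - 11) = C*(-4) = -4*C)
W(646)/470449 + 345907/189585 = -4*646/470449 + 345907/189585 = -2584*1/470449 + 345907*(1/189585) = -2584/470449 + 345907/189585 = 162241714603/89190073665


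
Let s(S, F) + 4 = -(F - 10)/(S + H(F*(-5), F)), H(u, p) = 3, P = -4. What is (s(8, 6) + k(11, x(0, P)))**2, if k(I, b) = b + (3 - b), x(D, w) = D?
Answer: 49/121 ≈ 0.40496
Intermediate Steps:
k(I, b) = 3
s(S, F) = -4 - (-10 + F)/(3 + S) (s(S, F) = -4 - (F - 10)/(S + 3) = -4 - (-10 + F)/(3 + S))
(s(8, 6) + k(11, x(0, P)))**2 = ((-2 - 1*6 - 4*8)/(3 + 8) + 3)**2 = ((-2 - 6 - 32)/11 + 3)**2 = ((1/11)*(-40) + 3)**2 = (-40/11 + 3)**2 = (-7/11)**2 = 49/121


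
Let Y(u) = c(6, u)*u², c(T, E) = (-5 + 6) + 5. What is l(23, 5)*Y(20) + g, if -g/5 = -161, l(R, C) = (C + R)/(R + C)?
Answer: 3205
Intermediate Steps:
c(T, E) = 6 (c(T, E) = 1 + 5 = 6)
l(R, C) = 1 (l(R, C) = (C + R)/(C + R) = 1)
g = 805 (g = -5*(-161) = 805)
Y(u) = 6*u²
l(23, 5)*Y(20) + g = 1*(6*20²) + 805 = 1*(6*400) + 805 = 1*2400 + 805 = 2400 + 805 = 3205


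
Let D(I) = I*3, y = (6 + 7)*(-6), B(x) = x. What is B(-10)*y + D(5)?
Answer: 795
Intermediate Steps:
y = -78 (y = 13*(-6) = -78)
D(I) = 3*I
B(-10)*y + D(5) = -10*(-78) + 3*5 = 780 + 15 = 795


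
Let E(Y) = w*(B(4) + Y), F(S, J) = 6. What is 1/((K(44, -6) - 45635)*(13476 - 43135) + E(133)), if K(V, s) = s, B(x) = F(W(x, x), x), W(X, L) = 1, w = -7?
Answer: 1/1353665446 ≈ 7.3874e-10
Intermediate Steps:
B(x) = 6
E(Y) = -42 - 7*Y (E(Y) = -7*(6 + Y) = -42 - 7*Y)
1/((K(44, -6) - 45635)*(13476 - 43135) + E(133)) = 1/((-6 - 45635)*(13476 - 43135) + (-42 - 7*133)) = 1/(-45641*(-29659) + (-42 - 931)) = 1/(1353666419 - 973) = 1/1353665446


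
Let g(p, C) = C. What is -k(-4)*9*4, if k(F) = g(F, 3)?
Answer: -108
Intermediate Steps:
k(F) = 3
-k(-4)*9*4 = -3*9*4 = -27*4 = -1*108 = -108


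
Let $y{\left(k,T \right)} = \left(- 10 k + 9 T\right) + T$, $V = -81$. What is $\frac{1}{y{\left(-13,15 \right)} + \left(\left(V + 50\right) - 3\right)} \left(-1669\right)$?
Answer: $- \frac{1669}{246} \approx -6.7846$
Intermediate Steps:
$y{\left(k,T \right)} = - 10 k + 10 T$
$\frac{1}{y{\left(-13,15 \right)} + \left(\left(V + 50\right) - 3\right)} \left(-1669\right) = \frac{1}{\left(\left(-10\right) \left(-13\right) + 10 \cdot 15\right) + \left(\left(-81 + 50\right) - 3\right)} \left(-1669\right) = \frac{1}{\left(130 + 150\right) - 34} \left(-1669\right) = \frac{1}{280 - 34} \left(-1669\right) = \frac{1}{246} \left(-1669\right) = - \frac{1669}{246}$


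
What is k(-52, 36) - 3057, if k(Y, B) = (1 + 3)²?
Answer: -3041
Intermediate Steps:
k(Y, B) = 16 (k(Y, B) = 4² = 16)
k(-52, 36) - 3057 = 16 - 3057 = -3041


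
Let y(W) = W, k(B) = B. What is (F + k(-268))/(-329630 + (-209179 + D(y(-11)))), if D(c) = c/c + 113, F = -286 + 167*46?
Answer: -792/59855 ≈ -0.013232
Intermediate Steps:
F = 7396 (F = -286 + 7682 = 7396)
D(c) = 114 (D(c) = 1 + 113 = 114)
(F + k(-268))/(-329630 + (-209179 + D(y(-11)))) = (7396 - 268)/(-329630 + (-209179 + 114)) = 7128/(-329630 - 209065) = 7128/(-538695) = 7128*(-1/538695) = -792/59855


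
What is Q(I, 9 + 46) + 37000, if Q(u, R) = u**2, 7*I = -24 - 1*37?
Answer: 1816721/49 ≈ 37076.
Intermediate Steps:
I = -61/7 (I = (-24 - 1*37)/7 = (-24 - 37)/7 = (1/7)*(-61) = -61/7 ≈ -8.7143)
Q(I, 9 + 46) + 37000 = (-61/7)**2 + 37000 = 3721/49 + 37000 = 1816721/49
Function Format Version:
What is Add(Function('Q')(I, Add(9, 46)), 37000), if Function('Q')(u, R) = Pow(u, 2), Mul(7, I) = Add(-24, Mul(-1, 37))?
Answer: Rational(1816721, 49) ≈ 37076.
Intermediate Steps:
I = Rational(-61, 7) (I = Mul(Rational(1, 7), Add(-24, Mul(-1, 37))) = Mul(Rational(1, 7), Add(-24, -37)) = Mul(Rational(1, 7), -61) = Rational(-61, 7) ≈ -8.7143)
Add(Function('Q')(I, Add(9, 46)), 37000) = Add(Pow(Rational(-61, 7), 2), 37000) = Add(Rational(3721, 49), 37000) = Rational(1816721, 49)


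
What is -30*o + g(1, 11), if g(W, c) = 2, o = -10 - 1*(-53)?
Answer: -1288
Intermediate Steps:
o = 43 (o = -10 + 53 = 43)
-30*o + g(1, 11) = -30*43 + 2 = -1290 + 2 = -1288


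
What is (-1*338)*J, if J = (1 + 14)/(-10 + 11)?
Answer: -5070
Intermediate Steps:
J = 15 (J = 15/1 = 15*1 = 15)
(-1*338)*J = -1*338*15 = -338*15 = -5070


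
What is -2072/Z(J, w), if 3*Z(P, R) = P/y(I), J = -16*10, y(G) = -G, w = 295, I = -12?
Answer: 2331/5 ≈ 466.20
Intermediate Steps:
J = -160
Z(P, R) = P/36 (Z(P, R) = (P/((-1*(-12))))/3 = (P/12)/3 = P/36)
-2072/Z(J, w) = -2072/((1/36)*(-160)) = -2072/(-40/9) = -2072*(-9/40) = 2331/5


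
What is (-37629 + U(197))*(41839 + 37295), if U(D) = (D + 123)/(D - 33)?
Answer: -122080734006/41 ≈ -2.9776e+9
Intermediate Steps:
U(D) = (123 + D)/(-33 + D)
(-37629 + U(197))*(41839 + 37295) = (-37629 + (123 + 197)/(-33 + 197))*(41839 + 37295) = (-37629 + 320/164)*79134 = (-37629 + (1/164)*320)*79134 = (-37629 + 80/41)*79134 = -1542709/41*79134 = -122080734006/41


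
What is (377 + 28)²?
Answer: 164025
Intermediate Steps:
(377 + 28)² = 405² = 164025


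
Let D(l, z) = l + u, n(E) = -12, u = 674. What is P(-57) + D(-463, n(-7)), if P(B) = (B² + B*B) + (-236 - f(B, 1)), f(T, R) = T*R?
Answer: 6530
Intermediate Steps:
f(T, R) = R*T
P(B) = -236 - B + 2*B² (P(B) = (B² + B*B) + (-236 - B) = (B² + B²) + (-236 - B) = 2*B² + (-236 - B) = -236 - B + 2*B²)
D(l, z) = 674 + l (D(l, z) = l + 674 = 674 + l)
P(-57) + D(-463, n(-7)) = (-236 - 1*(-57) + 2*(-57)²) + (674 - 463) = (-236 + 57 + 2*3249) + 211 = (-236 + 57 + 6498) + 211 = 6319 + 211 = 6530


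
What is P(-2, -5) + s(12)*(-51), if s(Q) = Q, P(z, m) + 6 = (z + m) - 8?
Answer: -633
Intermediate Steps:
P(z, m) = -14 + m + z (P(z, m) = -6 + ((z + m) - 8) = -6 + ((m + z) - 8) = -6 + (-8 + m + z) = -14 + m + z)
P(-2, -5) + s(12)*(-51) = (-14 - 5 - 2) + 12*(-51) = -21 - 612 = -633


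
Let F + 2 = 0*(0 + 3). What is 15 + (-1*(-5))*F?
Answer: 5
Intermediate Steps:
F = -2 (F = -2 + 0*(0 + 3) = -2 + 0*3 = -2 + 0 = -2)
15 + (-1*(-5))*F = 15 - 1*(-5)*(-2) = 15 + 5*(-2) = 15 - 10 = 5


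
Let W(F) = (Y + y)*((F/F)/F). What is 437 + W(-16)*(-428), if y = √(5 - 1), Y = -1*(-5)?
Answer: 2497/4 ≈ 624.25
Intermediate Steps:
Y = 5
y = 2 (y = √4 = 2)
W(F) = 7/F (W(F) = (5 + 2)*((F/F)/F) = 7*(1/F) = 7/F)
437 + W(-16)*(-428) = 437 + (7/(-16))*(-428) = 437 + (7*(-1/16))*(-428) = 437 - 7/16*(-428) = 437 + 749/4 = 2497/4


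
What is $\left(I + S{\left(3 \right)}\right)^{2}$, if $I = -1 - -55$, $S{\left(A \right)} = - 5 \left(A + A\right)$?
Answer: $576$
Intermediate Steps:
$S{\left(A \right)} = - 10 A$ ($S{\left(A \right)} = - 5 \cdot 2 A = - 10 A$)
$I = 54$ ($I = -1 + 55 = 54$)
$\left(I + S{\left(3 \right)}\right)^{2} = \left(54 - 30\right)^{2} = 24^{2} = 576$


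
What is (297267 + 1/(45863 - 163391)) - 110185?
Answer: 21987373295/117528 ≈ 1.8708e+5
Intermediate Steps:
(297267 + 1/(45863 - 163391)) - 110185 = (297267 + 1/(-117528)) - 110185 = (297267 - 1/117528) - 110185 = 34937195975/117528 - 110185 = 21987373295/117528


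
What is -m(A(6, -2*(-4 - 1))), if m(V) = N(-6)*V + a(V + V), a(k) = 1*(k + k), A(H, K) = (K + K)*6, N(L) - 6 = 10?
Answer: -2400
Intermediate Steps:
N(L) = 16 (N(L) = 6 + 10 = 16)
A(H, K) = 12*K (A(H, K) = (2*K)*6 = 12*K)
a(k) = 2*k (a(k) = 1*(2*k) = 2*k)
m(V) = 20*V (m(V) = 16*V + 2*(V + V) = 16*V + 2*(2*V) = 16*V + 4*V = 20*V)
-m(A(6, -2*(-4 - 1))) = -20*12*(-2*(-4 - 1)) = -20*12*(-2*(-5)) = -20*12*10 = -20*120 = -1*2400 = -2400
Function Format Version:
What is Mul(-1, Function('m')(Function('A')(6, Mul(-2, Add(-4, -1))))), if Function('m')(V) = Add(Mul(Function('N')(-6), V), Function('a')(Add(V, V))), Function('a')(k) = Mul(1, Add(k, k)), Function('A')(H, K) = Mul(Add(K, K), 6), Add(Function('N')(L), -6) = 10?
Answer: -2400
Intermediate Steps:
Function('N')(L) = 16 (Function('N')(L) = Add(6, 10) = 16)
Function('A')(H, K) = Mul(12, K) (Function('A')(H, K) = Mul(Mul(2, K), 6) = Mul(12, K))
Function('a')(k) = Mul(2, k) (Function('a')(k) = Mul(1, Mul(2, k)) = Mul(2, k))
Function('m')(V) = Mul(20, V) (Function('m')(V) = Add(Mul(16, V), Mul(2, Add(V, V))) = Add(Mul(16, V), Mul(2, Mul(2, V))) = Add(Mul(16, V), Mul(4, V)) = Mul(20, V))
Mul(-1, Function('m')(Function('A')(6, Mul(-2, Add(-4, -1))))) = Mul(-1, Mul(20, Mul(12, Mul(-2, Add(-4, -1))))) = Mul(-1, Mul(20, Mul(12, Mul(-2, -5)))) = Mul(-1, Mul(20, Mul(12, 10))) = Mul(-1, Mul(20, 120)) = Mul(-1, 2400) = -2400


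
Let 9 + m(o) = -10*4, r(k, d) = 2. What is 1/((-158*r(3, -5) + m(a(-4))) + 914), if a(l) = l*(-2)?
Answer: 1/549 ≈ 0.0018215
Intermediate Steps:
a(l) = -2*l
m(o) = -49 (m(o) = -9 - 10*4 = -9 - 40 = -49)
1/((-158*r(3, -5) + m(a(-4))) + 914) = 1/((-158*2 - 49) + 914) = 1/((-316 - 49) + 914) = 1/(-365 + 914) = 1/549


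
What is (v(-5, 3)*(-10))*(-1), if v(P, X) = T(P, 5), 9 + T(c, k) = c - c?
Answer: -90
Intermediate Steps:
T(c, k) = -9 (T(c, k) = -9 + (c - c) = -9 + 0 = -9)
v(P, X) = -9
(v(-5, 3)*(-10))*(-1) = -9*(-10)*(-1) = 90*(-1) = -90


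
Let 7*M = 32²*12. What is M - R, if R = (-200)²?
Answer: -267712/7 ≈ -38245.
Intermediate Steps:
R = 40000
M = 12288/7 (M = (32²*12)/7 = (1024*12)/7 = (⅐)*12288 = 12288/7 ≈ 1755.4)
M - R = 12288/7 - 1*40000 = 12288/7 - 40000 = -267712/7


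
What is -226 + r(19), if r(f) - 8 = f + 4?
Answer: -195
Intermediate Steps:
r(f) = 12 + f (r(f) = 8 + (f + 4) = 8 + (4 + f) = 12 + f)
-226 + r(19) = -226 + (12 + 19) = -226 + 31 = -195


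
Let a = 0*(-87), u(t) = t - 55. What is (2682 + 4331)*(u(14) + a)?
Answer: -287533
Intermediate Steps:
u(t) = -55 + t
a = 0
(2682 + 4331)*(u(14) + a) = (2682 + 4331)*((-55 + 14) + 0) = 7013*(-41 + 0) = 7013*(-41) = -287533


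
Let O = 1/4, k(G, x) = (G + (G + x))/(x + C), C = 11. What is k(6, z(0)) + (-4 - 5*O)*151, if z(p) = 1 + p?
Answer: -2375/3 ≈ -791.67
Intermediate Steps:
k(G, x) = (x + 2*G)/(11 + x) (k(G, x) = (G + (G + x))/(x + 11) = (x + 2*G)/(11 + x))
O = 1/4 ≈ 0.25000
k(6, z(0)) + (-4 - 5*O)*151 = ((1 + 0) + 2*6)/(11 + (1 + 0)) + (-4 - 5*1/4)*151 = (1 + 12)/(11 + 1) + (-4 - 5/4)*151 = 13/12 - 21/4*151 = (1/12)*13 - 3171/4 = 13/12 - 3171/4 = -2375/3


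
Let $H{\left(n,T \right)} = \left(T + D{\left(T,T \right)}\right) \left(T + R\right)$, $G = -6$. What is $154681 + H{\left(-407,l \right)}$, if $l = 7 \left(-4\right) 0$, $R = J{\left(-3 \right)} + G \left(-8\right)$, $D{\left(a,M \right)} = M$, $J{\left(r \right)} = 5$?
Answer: $154681$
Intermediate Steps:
$R = 53$ ($R = 5 - -48 = 5 + 48 = 53$)
$l = 0$ ($l = \left(-28\right) 0 = 0$)
$H{\left(n,T \right)} = 2 T \left(53 + T\right)$ ($H{\left(n,T \right)} = \left(T + T\right) \left(T + 53\right) = 2 T \left(53 + T\right)$)
$154681 + H{\left(-407,l \right)} = 154681 + 2 \cdot 0 \left(53 + 0\right) = 154681 + 2 \cdot 0 \cdot 53 = 154681 + 0 = 154681$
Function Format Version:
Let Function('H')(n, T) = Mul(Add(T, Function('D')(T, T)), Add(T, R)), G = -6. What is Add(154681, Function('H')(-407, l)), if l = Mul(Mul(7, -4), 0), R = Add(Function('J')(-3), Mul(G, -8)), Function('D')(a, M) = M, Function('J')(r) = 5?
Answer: 154681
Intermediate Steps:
R = 53 (R = Add(5, Mul(-6, -8)) = Add(5, 48) = 53)
l = 0 (l = Mul(-28, 0) = 0)
Function('H')(n, T) = Mul(2, T, Add(53, T)) (Function('H')(n, T) = Mul(Add(T, T), Add(T, 53)) = Mul(Mul(2, T), Add(53, T)) = Mul(2, T, Add(53, T)))
Add(154681, Function('H')(-407, l)) = Add(154681, Mul(2, 0, Add(53, 0))) = Add(154681, Mul(2, 0, 53)) = Add(154681, 0) = 154681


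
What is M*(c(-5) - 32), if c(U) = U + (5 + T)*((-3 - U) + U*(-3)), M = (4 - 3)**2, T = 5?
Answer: 133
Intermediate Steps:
M = 1 (M = 1**2 = 1)
c(U) = -30 - 39*U (c(U) = U + (5 + 5)*((-3 - U) + U*(-3)) = U + 10*((-3 - U) - 3*U) = U + 10*(-3 - 4*U) = U + (-30 - 40*U) = -30 - 39*U)
M*(c(-5) - 32) = 1*((-30 - 39*(-5)) - 32) = 1*((-30 + 195) - 32) = 1*(165 - 32) = 1*133 = 133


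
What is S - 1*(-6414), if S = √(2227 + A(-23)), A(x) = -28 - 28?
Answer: 6414 + √2171 ≈ 6460.6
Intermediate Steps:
A(x) = -56
S = √2171 (S = √(2227 - 56) = √2171 ≈ 46.594)
S - 1*(-6414) = √2171 - 1*(-6414) = √2171 + 6414 = 6414 + √2171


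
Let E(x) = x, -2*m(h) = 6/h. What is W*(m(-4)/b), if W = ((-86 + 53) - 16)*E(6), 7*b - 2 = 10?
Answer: -1029/8 ≈ -128.63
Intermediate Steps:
m(h) = -3/h
b = 12/7 (b = 2/7 + (⅐)*10 = 2/7 + 10/7 = 12/7 ≈ 1.7143)
W = -294 (W = ((-86 + 53) - 16)*6 = (-33 - 16)*6 = -49*6 = -294)
W*(m(-4)/b) = -294*(-3/(-4))/12/7 = -294*(-3*(-¼))*7/12 = -441*7/(2*12) = -294*7/16 = -1029/8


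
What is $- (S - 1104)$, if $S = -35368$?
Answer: $36472$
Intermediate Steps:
$- (S - 1104) = - (-35368 - 1104) = \left(-1\right) \left(-36472\right) = 36472$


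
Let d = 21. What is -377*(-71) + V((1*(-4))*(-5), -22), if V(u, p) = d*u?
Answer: 27187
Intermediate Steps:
V(u, p) = 21*u
-377*(-71) + V((1*(-4))*(-5), -22) = -377*(-71) + 21*((1*(-4))*(-5)) = 26767 + 21*(-4*(-5)) = 26767 + 21*20 = 26767 + 420 = 27187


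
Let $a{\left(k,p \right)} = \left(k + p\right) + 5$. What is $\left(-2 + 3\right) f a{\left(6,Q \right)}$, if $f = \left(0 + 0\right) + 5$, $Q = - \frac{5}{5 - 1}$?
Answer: $\frac{195}{4} \approx 48.75$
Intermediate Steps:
$Q = - \frac{5}{4}$ ($Q = - \frac{5}{5 - 1} = - \frac{5}{4} \approx -1.25$)
$a{\left(k,p \right)} = 5 + k + p$
$f = 5$ ($f = 0 + 5 = 5$)
$\left(-2 + 3\right) f a{\left(6,Q \right)} = \left(-2 + 3\right) 5 \left(5 + 6 - \frac{5}{4}\right) = 1 \cdot 5 \cdot \frac{39}{4} = 5 \cdot \frac{39}{4} = \frac{195}{4}$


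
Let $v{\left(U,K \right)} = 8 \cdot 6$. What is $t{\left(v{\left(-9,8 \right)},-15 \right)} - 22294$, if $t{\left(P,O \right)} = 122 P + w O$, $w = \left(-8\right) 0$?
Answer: $-16438$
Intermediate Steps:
$w = 0$
$v{\left(U,K \right)} = 48$
$t{\left(P,O \right)} = 122 P$ ($t{\left(P,O \right)} = 122 P + 0 O = 122 P + 0 = 122 P$)
$t{\left(v{\left(-9,8 \right)},-15 \right)} - 22294 = 122 \cdot 48 - 22294 = 5856 - 22294 = -16438$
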